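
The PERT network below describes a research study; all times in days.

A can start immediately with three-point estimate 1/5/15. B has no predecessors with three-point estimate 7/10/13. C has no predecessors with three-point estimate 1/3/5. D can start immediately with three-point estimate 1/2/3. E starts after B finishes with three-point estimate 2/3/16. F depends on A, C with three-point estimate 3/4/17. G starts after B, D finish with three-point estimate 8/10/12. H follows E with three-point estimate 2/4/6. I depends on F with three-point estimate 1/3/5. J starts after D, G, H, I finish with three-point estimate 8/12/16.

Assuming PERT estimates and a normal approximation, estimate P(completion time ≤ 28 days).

0.013

te_A = (1 + 4·5 + 15)/6 = 36/6 = 6; σ²_A = ((15−1)/6)² = 5.444
te_B = (7 + 4·10 + 13)/6 = 60/6 = 10; σ²_B = ((13−7)/6)² = 1.000
te_C = (1 + 4·3 + 5)/6 = 18/6 = 3; σ²_C = ((5−1)/6)² = 0.444
te_D = (1 + 4·2 + 3)/6 = 12/6 = 2; σ²_D = ((3−1)/6)² = 0.111
te_E = (2 + 4·3 + 16)/6 = 30/6 = 5; σ²_E = ((16−2)/6)² = 5.444
te_F = (3 + 4·4 + 17)/6 = 36/6 = 6; σ²_F = ((17−3)/6)² = 5.444
te_G = (8 + 4·10 + 12)/6 = 60/6 = 10; σ²_G = ((12−8)/6)² = 0.444
te_H = (2 + 4·4 + 6)/6 = 24/6 = 4; σ²_H = ((6−2)/6)² = 0.444
te_I = (1 + 4·3 + 5)/6 = 18/6 = 3; σ²_I = ((5−1)/6)² = 0.444
te_J = (8 + 4·12 + 16)/6 = 72/6 = 12; σ²_J = ((16−8)/6)² = 1.778

Forward pass:
ES_A = 0; EF_A = 6
ES_B = 0; EF_B = 10
ES_C = 0; EF_C = 3
ES_D = 0; EF_D = 2
ES_E = 10; EF_E = 10+5 = 15
ES_F = max(EF_A=6, EF_C=3) = 6; EF_F = 6+6 = 12
ES_G = max(EF_B=10, EF_D=2) = 10; EF_G = 10+10 = 20
ES_H = 15; EF_H = 15+4 = 19
ES_I = 12; EF_I = 12+3 = 15
ES_J = max(EF_D=2, EF_G=20, EF_H=19, EF_I=15) = 20; EF_J = 20+12 = 32
Expected project duration μ = 32 days. Critical path: B → G → J.

Variance along critical path = 1.000 + 0.444 + 1.778 = 3.222; σ = √3.222 = 1.795 days.
Z = (28 − 32) / 1.795 = -2.228
P(T ≤ 28) = Φ(-2.228) ≈ 0.013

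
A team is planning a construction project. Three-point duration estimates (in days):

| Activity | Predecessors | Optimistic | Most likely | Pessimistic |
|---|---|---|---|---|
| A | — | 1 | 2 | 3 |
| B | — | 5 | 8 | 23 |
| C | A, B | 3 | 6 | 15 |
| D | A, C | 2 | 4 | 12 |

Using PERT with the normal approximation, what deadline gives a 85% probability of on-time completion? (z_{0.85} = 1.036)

26.1 days

te_A = (1 + 4·2 + 3)/6 = 12/6 = 2; σ²_A = ((3−1)/6)² = 0.111
te_B = (5 + 4·8 + 23)/6 = 60/6 = 10; σ²_B = ((23−5)/6)² = 9.000
te_C = (3 + 4·6 + 15)/6 = 42/6 = 7; σ²_C = ((15−3)/6)² = 4.000
te_D = (2 + 4·4 + 12)/6 = 30/6 = 5; σ²_D = ((12−2)/6)² = 2.778

Forward pass:
ES_A = 0; EF_A = 2
ES_B = 0; EF_B = 10
ES_C = max(EF_A=2, EF_B=10) = 10; EF_C = 10+7 = 17
ES_D = max(EF_A=2, EF_C=17) = 17; EF_D = 17+5 = 22
Expected project duration μ = 22 days. Critical path: B → C → D.

Variance along critical path = 9.000 + 4.000 + 2.778 = 15.778; σ = 3.972 days.
D = μ + z·σ = 22 + 1.036·3.972 = 26.1 days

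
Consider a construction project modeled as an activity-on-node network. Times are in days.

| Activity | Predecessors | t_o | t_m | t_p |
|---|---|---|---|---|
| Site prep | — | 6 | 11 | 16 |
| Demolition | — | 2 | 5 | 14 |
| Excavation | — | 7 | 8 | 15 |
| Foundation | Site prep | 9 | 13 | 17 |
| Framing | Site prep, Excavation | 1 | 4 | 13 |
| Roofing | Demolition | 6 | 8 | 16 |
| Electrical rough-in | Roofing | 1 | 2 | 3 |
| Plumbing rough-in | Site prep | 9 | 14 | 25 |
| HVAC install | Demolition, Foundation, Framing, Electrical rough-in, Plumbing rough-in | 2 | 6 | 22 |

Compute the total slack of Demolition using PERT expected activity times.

9 days

te_Site prep = (6 + 4·11 + 16)/6 = 66/6 = 11
te_Demolition = (2 + 4·5 + 14)/6 = 36/6 = 6
te_Excavation = (7 + 4·8 + 15)/6 = 54/6 = 9
te_Foundation = (9 + 4·13 + 17)/6 = 78/6 = 13
te_Framing = (1 + 4·4 + 13)/6 = 30/6 = 5
te_Roofing = (6 + 4·8 + 16)/6 = 54/6 = 9
te_Electrical rough-in = (1 + 4·2 + 3)/6 = 12/6 = 2
te_Plumbing rough-in = (9 + 4·14 + 25)/6 = 90/6 = 15
te_HVAC install = (2 + 4·6 + 22)/6 = 48/6 = 8

Forward pass:
ES_Site prep = 0; EF_Site prep = 11
ES_Demolition = 0; EF_Demolition = 6
ES_Excavation = 0; EF_Excavation = 9
ES_Foundation = 11; EF_Foundation = 11+13 = 24
ES_Framing = max(EF_Site prep=11, EF_Excavation=9) = 11; EF_Framing = 11+5 = 16
ES_Roofing = 6; EF_Roofing = 6+9 = 15
ES_Electrical rough-in = 15; EF_Electrical rough-in = 15+2 = 17
ES_Plumbing rough-in = 11; EF_Plumbing rough-in = 11+15 = 26
ES_HVAC install = max(EF_Demolition=6, EF_Foundation=24, EF_Framing=16, EF_Electrical rough-in=17, EF_Plumbing rough-in=26) = 26; EF_HVAC install = 26+8 = 34
Expected project duration μ = 34 days. Critical path: Site prep → Plumbing rough-in → HVAC install.

Backward pass:
LF_HVAC install = 34; LS_HVAC install = 34−8 = 26
LF_Plumbing rough-in = LS_HVAC install = 26; LS_Plumbing rough-in = 26−15 = 11
LF_Electrical rough-in = LS_HVAC install = 26; LS_Electrical rough-in = 26−2 = 24
LF_Roofing = LS_Electrical rough-in = 24; LS_Roofing = 24−9 = 15
LF_Framing = LS_HVAC install = 26; LS_Framing = 26−5 = 21
LF_Foundation = LS_HVAC install = 26; LS_Foundation = 26−13 = 13
LF_Excavation = LS_Framing = 21; LS_Excavation = 21−9 = 12
LF_Demolition = min(LS_Roofing=15, LS_HVAC install=26) = 15; LS_Demolition = 15−6 = 9
LF_Site prep = min(LS_Foundation=13, LS_Framing=21, LS_Plumbing rough-in=11) = 11; LS_Site prep = 11−11 = 0
Slack_Demolition = LS_Demolition − ES_Demolition = 9 − 0 = 9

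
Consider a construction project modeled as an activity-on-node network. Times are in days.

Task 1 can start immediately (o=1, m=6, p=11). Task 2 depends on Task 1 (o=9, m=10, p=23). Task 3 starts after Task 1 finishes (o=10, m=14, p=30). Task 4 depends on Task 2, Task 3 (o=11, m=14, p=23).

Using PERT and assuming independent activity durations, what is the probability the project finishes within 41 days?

te_Task 1 = (1 + 4·6 + 11)/6 = 36/6 = 6; σ²_Task 1 = ((11−1)/6)² = 2.778
te_Task 2 = (9 + 4·10 + 23)/6 = 72/6 = 12; σ²_Task 2 = ((23−9)/6)² = 5.444
te_Task 3 = (10 + 4·14 + 30)/6 = 96/6 = 16; σ²_Task 3 = ((30−10)/6)² = 11.111
te_Task 4 = (11 + 4·14 + 23)/6 = 90/6 = 15; σ²_Task 4 = ((23−11)/6)² = 4.000

Forward pass:
ES_Task 1 = 0; EF_Task 1 = 6
ES_Task 2 = 6; EF_Task 2 = 6+12 = 18
ES_Task 3 = 6; EF_Task 3 = 6+16 = 22
ES_Task 4 = max(EF_Task 2=18, EF_Task 3=22) = 22; EF_Task 4 = 22+15 = 37
Expected project duration μ = 37 days. Critical path: Task 1 → Task 3 → Task 4.

Variance along critical path = 2.778 + 11.111 + 4.000 = 17.889; σ = √17.889 = 4.230 days.
Z = (41 − 37) / 4.230 = 0.946
P(T ≤ 41) = Φ(0.946) ≈ 0.828

0.828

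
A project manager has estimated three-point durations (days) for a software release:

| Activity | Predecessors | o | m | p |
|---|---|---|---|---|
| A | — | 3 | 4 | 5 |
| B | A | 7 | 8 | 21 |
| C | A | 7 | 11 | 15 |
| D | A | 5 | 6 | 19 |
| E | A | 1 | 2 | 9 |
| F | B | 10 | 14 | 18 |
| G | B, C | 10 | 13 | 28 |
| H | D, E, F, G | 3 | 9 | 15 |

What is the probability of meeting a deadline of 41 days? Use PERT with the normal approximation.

te_A = (3 + 4·4 + 5)/6 = 24/6 = 4; σ²_A = ((5−3)/6)² = 0.111
te_B = (7 + 4·8 + 21)/6 = 60/6 = 10; σ²_B = ((21−7)/6)² = 5.444
te_C = (7 + 4·11 + 15)/6 = 66/6 = 11; σ²_C = ((15−7)/6)² = 1.778
te_D = (5 + 4·6 + 19)/6 = 48/6 = 8; σ²_D = ((19−5)/6)² = 5.444
te_E = (1 + 4·2 + 9)/6 = 18/6 = 3; σ²_E = ((9−1)/6)² = 1.778
te_F = (10 + 4·14 + 18)/6 = 84/6 = 14; σ²_F = ((18−10)/6)² = 1.778
te_G = (10 + 4·13 + 28)/6 = 90/6 = 15; σ²_G = ((28−10)/6)² = 9.000
te_H = (3 + 4·9 + 15)/6 = 54/6 = 9; σ²_H = ((15−3)/6)² = 4.000

Forward pass:
ES_A = 0; EF_A = 4
ES_B = 4; EF_B = 4+10 = 14
ES_C = 4; EF_C = 4+11 = 15
ES_D = 4; EF_D = 4+8 = 12
ES_E = 4; EF_E = 4+3 = 7
ES_F = 14; EF_F = 14+14 = 28
ES_G = max(EF_B=14, EF_C=15) = 15; EF_G = 15+15 = 30
ES_H = max(EF_D=12, EF_E=7, EF_F=28, EF_G=30) = 30; EF_H = 30+9 = 39
Expected project duration μ = 39 days. Critical path: A → C → G → H.

Variance along critical path = 0.111 + 1.778 + 9.000 + 4.000 = 14.889; σ = √14.889 = 3.859 days.
Z = (41 − 39) / 3.859 = 0.518
P(T ≤ 41) = Φ(0.518) ≈ 0.698

0.698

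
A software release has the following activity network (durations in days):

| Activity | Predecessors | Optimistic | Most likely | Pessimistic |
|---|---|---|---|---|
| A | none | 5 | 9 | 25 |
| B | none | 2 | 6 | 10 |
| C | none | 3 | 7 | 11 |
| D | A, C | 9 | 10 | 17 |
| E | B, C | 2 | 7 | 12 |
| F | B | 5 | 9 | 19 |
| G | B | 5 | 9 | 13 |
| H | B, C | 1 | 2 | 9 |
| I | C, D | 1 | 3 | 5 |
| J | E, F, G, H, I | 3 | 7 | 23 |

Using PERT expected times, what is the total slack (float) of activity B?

te_A = (5 + 4·9 + 25)/6 = 66/6 = 11
te_B = (2 + 4·6 + 10)/6 = 36/6 = 6
te_C = (3 + 4·7 + 11)/6 = 42/6 = 7
te_D = (9 + 4·10 + 17)/6 = 66/6 = 11
te_E = (2 + 4·7 + 12)/6 = 42/6 = 7
te_F = (5 + 4·9 + 19)/6 = 60/6 = 10
te_G = (5 + 4·9 + 13)/6 = 54/6 = 9
te_H = (1 + 4·2 + 9)/6 = 18/6 = 3
te_I = (1 + 4·3 + 5)/6 = 18/6 = 3
te_J = (3 + 4·7 + 23)/6 = 54/6 = 9

Forward pass:
ES_A = 0; EF_A = 11
ES_B = 0; EF_B = 6
ES_C = 0; EF_C = 7
ES_D = max(EF_A=11, EF_C=7) = 11; EF_D = 11+11 = 22
ES_E = max(EF_B=6, EF_C=7) = 7; EF_E = 7+7 = 14
ES_F = 6; EF_F = 6+10 = 16
ES_G = 6; EF_G = 6+9 = 15
ES_H = max(EF_B=6, EF_C=7) = 7; EF_H = 7+3 = 10
ES_I = max(EF_C=7, EF_D=22) = 22; EF_I = 22+3 = 25
ES_J = max(EF_E=14, EF_F=16, EF_G=15, EF_H=10, EF_I=25) = 25; EF_J = 25+9 = 34
Expected project duration μ = 34 days. Critical path: A → D → I → J.

Backward pass:
LF_J = 34; LS_J = 34−9 = 25
LF_I = LS_J = 25; LS_I = 25−3 = 22
LF_H = LS_J = 25; LS_H = 25−3 = 22
LF_G = LS_J = 25; LS_G = 25−9 = 16
LF_F = LS_J = 25; LS_F = 25−10 = 15
LF_E = LS_J = 25; LS_E = 25−7 = 18
LF_D = LS_I = 22; LS_D = 22−11 = 11
LF_C = min(LS_D=11, LS_E=18, LS_H=22, LS_I=22) = 11; LS_C = 11−7 = 4
LF_B = min(LS_E=18, LS_F=15, LS_G=16, LS_H=22) = 15; LS_B = 15−6 = 9
LF_A = LS_D = 11; LS_A = 11−11 = 0
Slack_B = LS_B − ES_B = 9 − 0 = 9

9 days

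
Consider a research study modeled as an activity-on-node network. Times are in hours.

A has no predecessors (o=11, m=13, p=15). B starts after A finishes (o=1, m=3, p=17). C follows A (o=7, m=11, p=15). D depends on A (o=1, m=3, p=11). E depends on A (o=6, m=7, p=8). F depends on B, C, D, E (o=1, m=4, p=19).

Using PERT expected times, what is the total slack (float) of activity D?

te_A = (11 + 4·13 + 15)/6 = 78/6 = 13
te_B = (1 + 4·3 + 17)/6 = 30/6 = 5
te_C = (7 + 4·11 + 15)/6 = 66/6 = 11
te_D = (1 + 4·3 + 11)/6 = 24/6 = 4
te_E = (6 + 4·7 + 8)/6 = 42/6 = 7
te_F = (1 + 4·4 + 19)/6 = 36/6 = 6

Forward pass:
ES_A = 0; EF_A = 13
ES_B = 13; EF_B = 13+5 = 18
ES_C = 13; EF_C = 13+11 = 24
ES_D = 13; EF_D = 13+4 = 17
ES_E = 13; EF_E = 13+7 = 20
ES_F = max(EF_B=18, EF_C=24, EF_D=17, EF_E=20) = 24; EF_F = 24+6 = 30
Expected project duration μ = 30 hours. Critical path: A → C → F.

Backward pass:
LF_F = 30; LS_F = 30−6 = 24
LF_E = LS_F = 24; LS_E = 24−7 = 17
LF_D = LS_F = 24; LS_D = 24−4 = 20
LF_C = LS_F = 24; LS_C = 24−11 = 13
LF_B = LS_F = 24; LS_B = 24−5 = 19
LF_A = min(LS_B=19, LS_C=13, LS_D=20, LS_E=17) = 13; LS_A = 13−13 = 0
Slack_D = LS_D − ES_D = 20 − 13 = 7

7 hours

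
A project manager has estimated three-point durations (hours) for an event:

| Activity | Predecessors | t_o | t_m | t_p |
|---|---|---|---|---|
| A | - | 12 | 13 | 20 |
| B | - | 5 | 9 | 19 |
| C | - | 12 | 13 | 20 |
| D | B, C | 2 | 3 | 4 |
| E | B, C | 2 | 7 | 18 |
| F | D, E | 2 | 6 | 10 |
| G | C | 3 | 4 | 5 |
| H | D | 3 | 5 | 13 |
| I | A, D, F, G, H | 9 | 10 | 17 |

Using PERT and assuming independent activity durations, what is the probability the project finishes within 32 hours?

te_A = (12 + 4·13 + 20)/6 = 84/6 = 14; σ²_A = ((20−12)/6)² = 1.778
te_B = (5 + 4·9 + 19)/6 = 60/6 = 10; σ²_B = ((19−5)/6)² = 5.444
te_C = (12 + 4·13 + 20)/6 = 84/6 = 14; σ²_C = ((20−12)/6)² = 1.778
te_D = (2 + 4·3 + 4)/6 = 18/6 = 3; σ²_D = ((4−2)/6)² = 0.111
te_E = (2 + 4·7 + 18)/6 = 48/6 = 8; σ²_E = ((18−2)/6)² = 7.111
te_F = (2 + 4·6 + 10)/6 = 36/6 = 6; σ²_F = ((10−2)/6)² = 1.778
te_G = (3 + 4·4 + 5)/6 = 24/6 = 4; σ²_G = ((5−3)/6)² = 0.111
te_H = (3 + 4·5 + 13)/6 = 36/6 = 6; σ²_H = ((13−3)/6)² = 2.778
te_I = (9 + 4·10 + 17)/6 = 66/6 = 11; σ²_I = ((17−9)/6)² = 1.778

Forward pass:
ES_A = 0; EF_A = 14
ES_B = 0; EF_B = 10
ES_C = 0; EF_C = 14
ES_D = max(EF_B=10, EF_C=14) = 14; EF_D = 14+3 = 17
ES_E = max(EF_B=10, EF_C=14) = 14; EF_E = 14+8 = 22
ES_F = max(EF_D=17, EF_E=22) = 22; EF_F = 22+6 = 28
ES_G = 14; EF_G = 14+4 = 18
ES_H = 17; EF_H = 17+6 = 23
ES_I = max(EF_A=14, EF_D=17, EF_F=28, EF_G=18, EF_H=23) = 28; EF_I = 28+11 = 39
Expected project duration μ = 39 hours. Critical path: C → E → F → I.

Variance along critical path = 1.778 + 7.111 + 1.778 + 1.778 = 12.444; σ = √12.444 = 3.528 hours.
Z = (32 − 39) / 3.528 = -1.984
P(T ≤ 32) = Φ(-1.984) ≈ 0.024

0.024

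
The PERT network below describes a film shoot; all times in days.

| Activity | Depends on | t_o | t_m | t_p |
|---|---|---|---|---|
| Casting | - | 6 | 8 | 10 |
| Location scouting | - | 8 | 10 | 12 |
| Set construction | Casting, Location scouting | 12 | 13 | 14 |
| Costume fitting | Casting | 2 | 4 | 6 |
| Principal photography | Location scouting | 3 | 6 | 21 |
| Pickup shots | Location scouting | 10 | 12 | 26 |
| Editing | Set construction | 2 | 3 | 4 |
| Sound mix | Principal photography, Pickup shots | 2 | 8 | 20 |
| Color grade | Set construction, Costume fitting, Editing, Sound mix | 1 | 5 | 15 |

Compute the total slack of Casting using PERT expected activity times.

te_Casting = (6 + 4·8 + 10)/6 = 48/6 = 8
te_Location scouting = (8 + 4·10 + 12)/6 = 60/6 = 10
te_Set construction = (12 + 4·13 + 14)/6 = 78/6 = 13
te_Costume fitting = (2 + 4·4 + 6)/6 = 24/6 = 4
te_Principal photography = (3 + 4·6 + 21)/6 = 48/6 = 8
te_Pickup shots = (10 + 4·12 + 26)/6 = 84/6 = 14
te_Editing = (2 + 4·3 + 4)/6 = 18/6 = 3
te_Sound mix = (2 + 4·8 + 20)/6 = 54/6 = 9
te_Color grade = (1 + 4·5 + 15)/6 = 36/6 = 6

Forward pass:
ES_Casting = 0; EF_Casting = 8
ES_Location scouting = 0; EF_Location scouting = 10
ES_Set construction = max(EF_Casting=8, EF_Location scouting=10) = 10; EF_Set construction = 10+13 = 23
ES_Costume fitting = 8; EF_Costume fitting = 8+4 = 12
ES_Principal photography = 10; EF_Principal photography = 10+8 = 18
ES_Pickup shots = 10; EF_Pickup shots = 10+14 = 24
ES_Editing = 23; EF_Editing = 23+3 = 26
ES_Sound mix = max(EF_Principal photography=18, EF_Pickup shots=24) = 24; EF_Sound mix = 24+9 = 33
ES_Color grade = max(EF_Set construction=23, EF_Costume fitting=12, EF_Editing=26, EF_Sound mix=33) = 33; EF_Color grade = 33+6 = 39
Expected project duration μ = 39 days. Critical path: Location scouting → Pickup shots → Sound mix → Color grade.

Backward pass:
LF_Color grade = 39; LS_Color grade = 39−6 = 33
LF_Sound mix = LS_Color grade = 33; LS_Sound mix = 33−9 = 24
LF_Editing = LS_Color grade = 33; LS_Editing = 33−3 = 30
LF_Pickup shots = LS_Sound mix = 24; LS_Pickup shots = 24−14 = 10
LF_Principal photography = LS_Sound mix = 24; LS_Principal photography = 24−8 = 16
LF_Costume fitting = LS_Color grade = 33; LS_Costume fitting = 33−4 = 29
LF_Set construction = min(LS_Editing=30, LS_Color grade=33) = 30; LS_Set construction = 30−13 = 17
LF_Location scouting = min(LS_Set construction=17, LS_Principal photography=16, LS_Pickup shots=10) = 10; LS_Location scouting = 10−10 = 0
LF_Casting = min(LS_Set construction=17, LS_Costume fitting=29) = 17; LS_Casting = 17−8 = 9
Slack_Casting = LS_Casting − ES_Casting = 9 − 0 = 9

9 days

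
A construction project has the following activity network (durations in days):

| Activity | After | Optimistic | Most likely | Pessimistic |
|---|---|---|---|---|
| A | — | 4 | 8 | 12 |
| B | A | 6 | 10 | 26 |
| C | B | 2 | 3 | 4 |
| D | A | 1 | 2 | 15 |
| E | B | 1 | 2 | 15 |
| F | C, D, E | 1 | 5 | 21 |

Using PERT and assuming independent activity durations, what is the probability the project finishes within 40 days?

te_A = (4 + 4·8 + 12)/6 = 48/6 = 8; σ²_A = ((12−4)/6)² = 1.778
te_B = (6 + 4·10 + 26)/6 = 72/6 = 12; σ²_B = ((26−6)/6)² = 11.111
te_C = (2 + 4·3 + 4)/6 = 18/6 = 3; σ²_C = ((4−2)/6)² = 0.111
te_D = (1 + 4·2 + 15)/6 = 24/6 = 4; σ²_D = ((15−1)/6)² = 5.444
te_E = (1 + 4·2 + 15)/6 = 24/6 = 4; σ²_E = ((15−1)/6)² = 5.444
te_F = (1 + 4·5 + 21)/6 = 42/6 = 7; σ²_F = ((21−1)/6)² = 11.111

Forward pass:
ES_A = 0; EF_A = 8
ES_B = 8; EF_B = 8+12 = 20
ES_C = 20; EF_C = 20+3 = 23
ES_D = 8; EF_D = 8+4 = 12
ES_E = 20; EF_E = 20+4 = 24
ES_F = max(EF_C=23, EF_D=12, EF_E=24) = 24; EF_F = 24+7 = 31
Expected project duration μ = 31 days. Critical path: A → B → E → F.

Variance along critical path = 1.778 + 11.111 + 5.444 + 11.111 = 29.444; σ = √29.444 = 5.426 days.
Z = (40 − 31) / 5.426 = 1.659
P(T ≤ 40) = Φ(1.659) ≈ 0.951

0.951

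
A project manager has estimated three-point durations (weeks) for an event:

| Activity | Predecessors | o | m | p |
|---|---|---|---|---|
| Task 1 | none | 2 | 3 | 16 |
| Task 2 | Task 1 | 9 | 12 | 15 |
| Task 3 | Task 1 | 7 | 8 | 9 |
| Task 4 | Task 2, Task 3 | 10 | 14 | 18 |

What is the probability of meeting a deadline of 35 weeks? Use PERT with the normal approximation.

te_Task 1 = (2 + 4·3 + 16)/6 = 30/6 = 5; σ²_Task 1 = ((16−2)/6)² = 5.444
te_Task 2 = (9 + 4·12 + 15)/6 = 72/6 = 12; σ²_Task 2 = ((15−9)/6)² = 1.000
te_Task 3 = (7 + 4·8 + 9)/6 = 48/6 = 8; σ²_Task 3 = ((9−7)/6)² = 0.111
te_Task 4 = (10 + 4·14 + 18)/6 = 84/6 = 14; σ²_Task 4 = ((18−10)/6)² = 1.778

Forward pass:
ES_Task 1 = 0; EF_Task 1 = 5
ES_Task 2 = 5; EF_Task 2 = 5+12 = 17
ES_Task 3 = 5; EF_Task 3 = 5+8 = 13
ES_Task 4 = max(EF_Task 2=17, EF_Task 3=13) = 17; EF_Task 4 = 17+14 = 31
Expected project duration μ = 31 weeks. Critical path: Task 1 → Task 2 → Task 4.

Variance along critical path = 5.444 + 1.000 + 1.778 = 8.222; σ = √8.222 = 2.867 weeks.
Z = (35 − 31) / 2.867 = 1.395
P(T ≤ 35) = Φ(1.395) ≈ 0.918

0.918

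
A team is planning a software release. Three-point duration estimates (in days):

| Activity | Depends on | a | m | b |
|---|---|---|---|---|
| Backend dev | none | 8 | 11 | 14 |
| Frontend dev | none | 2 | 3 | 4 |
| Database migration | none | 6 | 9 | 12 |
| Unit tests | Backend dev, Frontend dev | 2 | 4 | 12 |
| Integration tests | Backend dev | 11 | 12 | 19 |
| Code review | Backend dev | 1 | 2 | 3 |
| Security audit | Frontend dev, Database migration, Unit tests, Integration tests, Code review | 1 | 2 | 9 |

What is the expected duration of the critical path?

te_Backend dev = (8 + 4·11 + 14)/6 = 66/6 = 11
te_Frontend dev = (2 + 4·3 + 4)/6 = 18/6 = 3
te_Database migration = (6 + 4·9 + 12)/6 = 54/6 = 9
te_Unit tests = (2 + 4·4 + 12)/6 = 30/6 = 5
te_Integration tests = (11 + 4·12 + 19)/6 = 78/6 = 13
te_Code review = (1 + 4·2 + 3)/6 = 12/6 = 2
te_Security audit = (1 + 4·2 + 9)/6 = 18/6 = 3

Forward pass:
ES_Backend dev = 0; EF_Backend dev = 11
ES_Frontend dev = 0; EF_Frontend dev = 3
ES_Database migration = 0; EF_Database migration = 9
ES_Unit tests = max(EF_Backend dev=11, EF_Frontend dev=3) = 11; EF_Unit tests = 11+5 = 16
ES_Integration tests = 11; EF_Integration tests = 11+13 = 24
ES_Code review = 11; EF_Code review = 11+2 = 13
ES_Security audit = max(EF_Frontend dev=3, EF_Database migration=9, EF_Unit tests=16, EF_Integration tests=24, EF_Code review=13) = 24; EF_Security audit = 24+3 = 27
Expected project duration μ = 27 days. Critical path: Backend dev → Integration tests → Security audit.

27 days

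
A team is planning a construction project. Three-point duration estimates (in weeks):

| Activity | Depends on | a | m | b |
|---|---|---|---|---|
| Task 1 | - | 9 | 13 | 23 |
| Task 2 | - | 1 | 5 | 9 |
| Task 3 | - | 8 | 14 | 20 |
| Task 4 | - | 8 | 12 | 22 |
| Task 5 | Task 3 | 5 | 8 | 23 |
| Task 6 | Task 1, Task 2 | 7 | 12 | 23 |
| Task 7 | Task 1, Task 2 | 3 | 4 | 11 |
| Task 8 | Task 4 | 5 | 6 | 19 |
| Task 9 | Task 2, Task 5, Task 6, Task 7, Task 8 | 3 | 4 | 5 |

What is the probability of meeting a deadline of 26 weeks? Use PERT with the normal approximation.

te_Task 1 = (9 + 4·13 + 23)/6 = 84/6 = 14; σ²_Task 1 = ((23−9)/6)² = 5.444
te_Task 2 = (1 + 4·5 + 9)/6 = 30/6 = 5; σ²_Task 2 = ((9−1)/6)² = 1.778
te_Task 3 = (8 + 4·14 + 20)/6 = 84/6 = 14; σ²_Task 3 = ((20−8)/6)² = 4.000
te_Task 4 = (8 + 4·12 + 22)/6 = 78/6 = 13; σ²_Task 4 = ((22−8)/6)² = 5.444
te_Task 5 = (5 + 4·8 + 23)/6 = 60/6 = 10; σ²_Task 5 = ((23−5)/6)² = 9.000
te_Task 6 = (7 + 4·12 + 23)/6 = 78/6 = 13; σ²_Task 6 = ((23−7)/6)² = 7.111
te_Task 7 = (3 + 4·4 + 11)/6 = 30/6 = 5; σ²_Task 7 = ((11−3)/6)² = 1.778
te_Task 8 = (5 + 4·6 + 19)/6 = 48/6 = 8; σ²_Task 8 = ((19−5)/6)² = 5.444
te_Task 9 = (3 + 4·4 + 5)/6 = 24/6 = 4; σ²_Task 9 = ((5−3)/6)² = 0.111

Forward pass:
ES_Task 1 = 0; EF_Task 1 = 14
ES_Task 2 = 0; EF_Task 2 = 5
ES_Task 3 = 0; EF_Task 3 = 14
ES_Task 4 = 0; EF_Task 4 = 13
ES_Task 5 = 14; EF_Task 5 = 14+10 = 24
ES_Task 6 = max(EF_Task 1=14, EF_Task 2=5) = 14; EF_Task 6 = 14+13 = 27
ES_Task 7 = max(EF_Task 1=14, EF_Task 2=5) = 14; EF_Task 7 = 14+5 = 19
ES_Task 8 = 13; EF_Task 8 = 13+8 = 21
ES_Task 9 = max(EF_Task 2=5, EF_Task 5=24, EF_Task 6=27, EF_Task 7=19, EF_Task 8=21) = 27; EF_Task 9 = 27+4 = 31
Expected project duration μ = 31 weeks. Critical path: Task 1 → Task 6 → Task 9.

Variance along critical path = 5.444 + 7.111 + 0.111 = 12.667; σ = √12.667 = 3.559 weeks.
Z = (26 − 31) / 3.559 = -1.405
P(T ≤ 26) = Φ(-1.405) ≈ 0.080

0.080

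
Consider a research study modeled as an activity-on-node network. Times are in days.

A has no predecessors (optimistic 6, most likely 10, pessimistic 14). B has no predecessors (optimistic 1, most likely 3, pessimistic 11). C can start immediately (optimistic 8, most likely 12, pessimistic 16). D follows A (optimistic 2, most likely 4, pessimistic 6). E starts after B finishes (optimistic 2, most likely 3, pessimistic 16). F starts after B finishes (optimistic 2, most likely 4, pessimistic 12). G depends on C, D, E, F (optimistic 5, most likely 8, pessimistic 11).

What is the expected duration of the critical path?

22 days

te_A = (6 + 4·10 + 14)/6 = 60/6 = 10
te_B = (1 + 4·3 + 11)/6 = 24/6 = 4
te_C = (8 + 4·12 + 16)/6 = 72/6 = 12
te_D = (2 + 4·4 + 6)/6 = 24/6 = 4
te_E = (2 + 4·3 + 16)/6 = 30/6 = 5
te_F = (2 + 4·4 + 12)/6 = 30/6 = 5
te_G = (5 + 4·8 + 11)/6 = 48/6 = 8

Forward pass:
ES_A = 0; EF_A = 10
ES_B = 0; EF_B = 4
ES_C = 0; EF_C = 12
ES_D = 10; EF_D = 10+4 = 14
ES_E = 4; EF_E = 4+5 = 9
ES_F = 4; EF_F = 4+5 = 9
ES_G = max(EF_C=12, EF_D=14, EF_E=9, EF_F=9) = 14; EF_G = 14+8 = 22
Expected project duration μ = 22 days. Critical path: A → D → G.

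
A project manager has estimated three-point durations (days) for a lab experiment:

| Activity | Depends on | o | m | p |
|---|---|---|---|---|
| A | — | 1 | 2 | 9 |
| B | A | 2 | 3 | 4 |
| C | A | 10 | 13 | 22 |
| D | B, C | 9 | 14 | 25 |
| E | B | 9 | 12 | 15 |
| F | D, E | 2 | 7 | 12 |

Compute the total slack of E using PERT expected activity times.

te_A = (1 + 4·2 + 9)/6 = 18/6 = 3
te_B = (2 + 4·3 + 4)/6 = 18/6 = 3
te_C = (10 + 4·13 + 22)/6 = 84/6 = 14
te_D = (9 + 4·14 + 25)/6 = 90/6 = 15
te_E = (9 + 4·12 + 15)/6 = 72/6 = 12
te_F = (2 + 4·7 + 12)/6 = 42/6 = 7

Forward pass:
ES_A = 0; EF_A = 3
ES_B = 3; EF_B = 3+3 = 6
ES_C = 3; EF_C = 3+14 = 17
ES_D = max(EF_B=6, EF_C=17) = 17; EF_D = 17+15 = 32
ES_E = 6; EF_E = 6+12 = 18
ES_F = max(EF_D=32, EF_E=18) = 32; EF_F = 32+7 = 39
Expected project duration μ = 39 days. Critical path: A → C → D → F.

Backward pass:
LF_F = 39; LS_F = 39−7 = 32
LF_E = LS_F = 32; LS_E = 32−12 = 20
LF_D = LS_F = 32; LS_D = 32−15 = 17
LF_C = LS_D = 17; LS_C = 17−14 = 3
LF_B = min(LS_D=17, LS_E=20) = 17; LS_B = 17−3 = 14
LF_A = min(LS_B=14, LS_C=3) = 3; LS_A = 3−3 = 0
Slack_E = LS_E − ES_E = 20 − 6 = 14

14 days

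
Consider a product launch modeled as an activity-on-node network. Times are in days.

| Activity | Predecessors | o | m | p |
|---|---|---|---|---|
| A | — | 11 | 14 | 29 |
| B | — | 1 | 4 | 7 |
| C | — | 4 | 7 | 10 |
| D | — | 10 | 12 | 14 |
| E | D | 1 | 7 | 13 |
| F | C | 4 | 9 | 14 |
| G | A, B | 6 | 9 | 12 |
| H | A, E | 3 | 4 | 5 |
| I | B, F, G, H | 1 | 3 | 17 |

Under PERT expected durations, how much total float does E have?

2 days

te_A = (11 + 4·14 + 29)/6 = 96/6 = 16
te_B = (1 + 4·4 + 7)/6 = 24/6 = 4
te_C = (4 + 4·7 + 10)/6 = 42/6 = 7
te_D = (10 + 4·12 + 14)/6 = 72/6 = 12
te_E = (1 + 4·7 + 13)/6 = 42/6 = 7
te_F = (4 + 4·9 + 14)/6 = 54/6 = 9
te_G = (6 + 4·9 + 12)/6 = 54/6 = 9
te_H = (3 + 4·4 + 5)/6 = 24/6 = 4
te_I = (1 + 4·3 + 17)/6 = 30/6 = 5

Forward pass:
ES_A = 0; EF_A = 16
ES_B = 0; EF_B = 4
ES_C = 0; EF_C = 7
ES_D = 0; EF_D = 12
ES_E = 12; EF_E = 12+7 = 19
ES_F = 7; EF_F = 7+9 = 16
ES_G = max(EF_A=16, EF_B=4) = 16; EF_G = 16+9 = 25
ES_H = max(EF_A=16, EF_E=19) = 19; EF_H = 19+4 = 23
ES_I = max(EF_B=4, EF_F=16, EF_G=25, EF_H=23) = 25; EF_I = 25+5 = 30
Expected project duration μ = 30 days. Critical path: A → G → I.

Backward pass:
LF_I = 30; LS_I = 30−5 = 25
LF_H = LS_I = 25; LS_H = 25−4 = 21
LF_G = LS_I = 25; LS_G = 25−9 = 16
LF_F = LS_I = 25; LS_F = 25−9 = 16
LF_E = LS_H = 21; LS_E = 21−7 = 14
LF_D = LS_E = 14; LS_D = 14−12 = 2
LF_C = LS_F = 16; LS_C = 16−7 = 9
LF_B = min(LS_G=16, LS_I=25) = 16; LS_B = 16−4 = 12
LF_A = min(LS_G=16, LS_H=21) = 16; LS_A = 16−16 = 0
Slack_E = LS_E − ES_E = 14 − 12 = 2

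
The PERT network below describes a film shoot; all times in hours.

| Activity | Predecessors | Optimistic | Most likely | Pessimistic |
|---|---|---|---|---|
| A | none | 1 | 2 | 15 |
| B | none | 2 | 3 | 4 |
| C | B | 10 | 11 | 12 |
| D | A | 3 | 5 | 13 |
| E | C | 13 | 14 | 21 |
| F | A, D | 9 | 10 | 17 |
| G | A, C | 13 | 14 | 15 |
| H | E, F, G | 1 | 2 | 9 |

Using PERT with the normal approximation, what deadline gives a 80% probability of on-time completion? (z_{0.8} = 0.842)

te_A = (1 + 4·2 + 15)/6 = 24/6 = 4; σ²_A = ((15−1)/6)² = 5.444
te_B = (2 + 4·3 + 4)/6 = 18/6 = 3; σ²_B = ((4−2)/6)² = 0.111
te_C = (10 + 4·11 + 12)/6 = 66/6 = 11; σ²_C = ((12−10)/6)² = 0.111
te_D = (3 + 4·5 + 13)/6 = 36/6 = 6; σ²_D = ((13−3)/6)² = 2.778
te_E = (13 + 4·14 + 21)/6 = 90/6 = 15; σ²_E = ((21−13)/6)² = 1.778
te_F = (9 + 4·10 + 17)/6 = 66/6 = 11; σ²_F = ((17−9)/6)² = 1.778
te_G = (13 + 4·14 + 15)/6 = 84/6 = 14; σ²_G = ((15−13)/6)² = 0.111
te_H = (1 + 4·2 + 9)/6 = 18/6 = 3; σ²_H = ((9−1)/6)² = 1.778

Forward pass:
ES_A = 0; EF_A = 4
ES_B = 0; EF_B = 3
ES_C = 3; EF_C = 3+11 = 14
ES_D = 4; EF_D = 4+6 = 10
ES_E = 14; EF_E = 14+15 = 29
ES_F = max(EF_A=4, EF_D=10) = 10; EF_F = 10+11 = 21
ES_G = max(EF_A=4, EF_C=14) = 14; EF_G = 14+14 = 28
ES_H = max(EF_E=29, EF_F=21, EF_G=28) = 29; EF_H = 29+3 = 32
Expected project duration μ = 32 hours. Critical path: B → C → E → H.

Variance along critical path = 0.111 + 0.111 + 1.778 + 1.778 = 3.778; σ = 1.944 hours.
D = μ + z·σ = 32 + 0.842·1.944 = 33.6 hours

33.6 hours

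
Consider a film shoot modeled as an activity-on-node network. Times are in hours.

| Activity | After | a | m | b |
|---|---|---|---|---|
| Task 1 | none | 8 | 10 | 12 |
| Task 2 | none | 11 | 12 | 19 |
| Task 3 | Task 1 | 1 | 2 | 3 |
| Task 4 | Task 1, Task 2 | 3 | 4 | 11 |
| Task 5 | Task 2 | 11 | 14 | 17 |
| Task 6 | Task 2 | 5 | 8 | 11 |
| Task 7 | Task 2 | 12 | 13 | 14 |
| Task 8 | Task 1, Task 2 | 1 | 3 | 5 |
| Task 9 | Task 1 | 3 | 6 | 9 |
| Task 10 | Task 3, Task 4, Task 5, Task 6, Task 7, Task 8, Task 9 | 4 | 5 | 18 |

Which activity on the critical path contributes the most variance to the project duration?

te_Task 1 = (8 + 4·10 + 12)/6 = 60/6 = 10; σ²_Task 1 = ((12−8)/6)² = 0.444
te_Task 2 = (11 + 4·12 + 19)/6 = 78/6 = 13; σ²_Task 2 = ((19−11)/6)² = 1.778
te_Task 3 = (1 + 4·2 + 3)/6 = 12/6 = 2; σ²_Task 3 = ((3−1)/6)² = 0.111
te_Task 4 = (3 + 4·4 + 11)/6 = 30/6 = 5; σ²_Task 4 = ((11−3)/6)² = 1.778
te_Task 5 = (11 + 4·14 + 17)/6 = 84/6 = 14; σ²_Task 5 = ((17−11)/6)² = 1.000
te_Task 6 = (5 + 4·8 + 11)/6 = 48/6 = 8; σ²_Task 6 = ((11−5)/6)² = 1.000
te_Task 7 = (12 + 4·13 + 14)/6 = 78/6 = 13; σ²_Task 7 = ((14−12)/6)² = 0.111
te_Task 8 = (1 + 4·3 + 5)/6 = 18/6 = 3; σ²_Task 8 = ((5−1)/6)² = 0.444
te_Task 9 = (3 + 4·6 + 9)/6 = 36/6 = 6; σ²_Task 9 = ((9−3)/6)² = 1.000
te_Task 10 = (4 + 4·5 + 18)/6 = 42/6 = 7; σ²_Task 10 = ((18−4)/6)² = 5.444

Forward pass:
ES_Task 1 = 0; EF_Task 1 = 10
ES_Task 2 = 0; EF_Task 2 = 13
ES_Task 3 = 10; EF_Task 3 = 10+2 = 12
ES_Task 4 = max(EF_Task 1=10, EF_Task 2=13) = 13; EF_Task 4 = 13+5 = 18
ES_Task 5 = 13; EF_Task 5 = 13+14 = 27
ES_Task 6 = 13; EF_Task 6 = 13+8 = 21
ES_Task 7 = 13; EF_Task 7 = 13+13 = 26
ES_Task 8 = max(EF_Task 1=10, EF_Task 2=13) = 13; EF_Task 8 = 13+3 = 16
ES_Task 9 = 10; EF_Task 9 = 10+6 = 16
ES_Task 10 = max(EF_Task 3=12, EF_Task 4=18, EF_Task 5=27, EF_Task 6=21, EF_Task 7=26, EF_Task 8=16, EF_Task 9=16) = 27; EF_Task 10 = 27+7 = 34
Expected project duration μ = 34 hours. Critical path: Task 2 → Task 5 → Task 10.

Variances on critical path: σ²_Task 2=1.778, σ²_Task 5=1.000, σ²_Task 10=5.444.
Largest is σ²_Task 10 = 5.444.

Task 10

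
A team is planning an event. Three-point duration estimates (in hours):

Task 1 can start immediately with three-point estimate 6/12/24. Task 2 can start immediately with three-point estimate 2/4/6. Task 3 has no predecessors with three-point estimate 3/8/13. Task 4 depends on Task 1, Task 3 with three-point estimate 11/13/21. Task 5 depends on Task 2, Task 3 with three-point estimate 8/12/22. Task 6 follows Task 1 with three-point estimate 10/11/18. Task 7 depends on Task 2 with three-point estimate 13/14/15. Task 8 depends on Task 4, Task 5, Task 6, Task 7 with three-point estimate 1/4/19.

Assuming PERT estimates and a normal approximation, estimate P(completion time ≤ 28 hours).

0.136

te_Task 1 = (6 + 4·12 + 24)/6 = 78/6 = 13; σ²_Task 1 = ((24−6)/6)² = 9.000
te_Task 2 = (2 + 4·4 + 6)/6 = 24/6 = 4; σ²_Task 2 = ((6−2)/6)² = 0.444
te_Task 3 = (3 + 4·8 + 13)/6 = 48/6 = 8; σ²_Task 3 = ((13−3)/6)² = 2.778
te_Task 4 = (11 + 4·13 + 21)/6 = 84/6 = 14; σ²_Task 4 = ((21−11)/6)² = 2.778
te_Task 5 = (8 + 4·12 + 22)/6 = 78/6 = 13; σ²_Task 5 = ((22−8)/6)² = 5.444
te_Task 6 = (10 + 4·11 + 18)/6 = 72/6 = 12; σ²_Task 6 = ((18−10)/6)² = 1.778
te_Task 7 = (13 + 4·14 + 15)/6 = 84/6 = 14; σ²_Task 7 = ((15−13)/6)² = 0.111
te_Task 8 = (1 + 4·4 + 19)/6 = 36/6 = 6; σ²_Task 8 = ((19−1)/6)² = 9.000

Forward pass:
ES_Task 1 = 0; EF_Task 1 = 13
ES_Task 2 = 0; EF_Task 2 = 4
ES_Task 3 = 0; EF_Task 3 = 8
ES_Task 4 = max(EF_Task 1=13, EF_Task 3=8) = 13; EF_Task 4 = 13+14 = 27
ES_Task 5 = max(EF_Task 2=4, EF_Task 3=8) = 8; EF_Task 5 = 8+13 = 21
ES_Task 6 = 13; EF_Task 6 = 13+12 = 25
ES_Task 7 = 4; EF_Task 7 = 4+14 = 18
ES_Task 8 = max(EF_Task 4=27, EF_Task 5=21, EF_Task 6=25, EF_Task 7=18) = 27; EF_Task 8 = 27+6 = 33
Expected project duration μ = 33 hours. Critical path: Task 1 → Task 4 → Task 8.

Variance along critical path = 9.000 + 2.778 + 9.000 = 20.778; σ = √20.778 = 4.558 hours.
Z = (28 − 33) / 4.558 = -1.097
P(T ≤ 28) = Φ(-1.097) ≈ 0.136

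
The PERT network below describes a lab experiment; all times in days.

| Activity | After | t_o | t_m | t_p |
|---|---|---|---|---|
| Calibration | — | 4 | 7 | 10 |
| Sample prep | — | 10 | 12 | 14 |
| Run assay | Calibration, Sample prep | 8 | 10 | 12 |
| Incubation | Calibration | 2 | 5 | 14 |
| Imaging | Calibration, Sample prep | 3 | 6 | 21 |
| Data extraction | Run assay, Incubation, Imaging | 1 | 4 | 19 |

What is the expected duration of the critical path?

te_Calibration = (4 + 4·7 + 10)/6 = 42/6 = 7
te_Sample prep = (10 + 4·12 + 14)/6 = 72/6 = 12
te_Run assay = (8 + 4·10 + 12)/6 = 60/6 = 10
te_Incubation = (2 + 4·5 + 14)/6 = 36/6 = 6
te_Imaging = (3 + 4·6 + 21)/6 = 48/6 = 8
te_Data extraction = (1 + 4·4 + 19)/6 = 36/6 = 6

Forward pass:
ES_Calibration = 0; EF_Calibration = 7
ES_Sample prep = 0; EF_Sample prep = 12
ES_Run assay = max(EF_Calibration=7, EF_Sample prep=12) = 12; EF_Run assay = 12+10 = 22
ES_Incubation = 7; EF_Incubation = 7+6 = 13
ES_Imaging = max(EF_Calibration=7, EF_Sample prep=12) = 12; EF_Imaging = 12+8 = 20
ES_Data extraction = max(EF_Run assay=22, EF_Incubation=13, EF_Imaging=20) = 22; EF_Data extraction = 22+6 = 28
Expected project duration μ = 28 days. Critical path: Sample prep → Run assay → Data extraction.

28 days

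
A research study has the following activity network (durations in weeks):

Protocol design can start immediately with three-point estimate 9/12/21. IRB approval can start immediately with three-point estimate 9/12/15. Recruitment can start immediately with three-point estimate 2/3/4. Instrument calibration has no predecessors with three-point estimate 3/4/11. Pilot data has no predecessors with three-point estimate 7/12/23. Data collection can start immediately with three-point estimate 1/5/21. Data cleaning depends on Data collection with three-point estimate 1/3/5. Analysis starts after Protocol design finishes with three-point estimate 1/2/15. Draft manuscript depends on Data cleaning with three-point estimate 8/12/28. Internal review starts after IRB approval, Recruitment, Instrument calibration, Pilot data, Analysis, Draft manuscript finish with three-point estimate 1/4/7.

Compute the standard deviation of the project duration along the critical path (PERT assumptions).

4.86 weeks

te_Protocol design = (9 + 4·12 + 21)/6 = 78/6 = 13; σ²_Protocol design = ((21−9)/6)² = 4.000
te_IRB approval = (9 + 4·12 + 15)/6 = 72/6 = 12; σ²_IRB approval = ((15−9)/6)² = 1.000
te_Recruitment = (2 + 4·3 + 4)/6 = 18/6 = 3; σ²_Recruitment = ((4−2)/6)² = 0.111
te_Instrument calibration = (3 + 4·4 + 11)/6 = 30/6 = 5; σ²_Instrument calibration = ((11−3)/6)² = 1.778
te_Pilot data = (7 + 4·12 + 23)/6 = 78/6 = 13; σ²_Pilot data = ((23−7)/6)² = 7.111
te_Data collection = (1 + 4·5 + 21)/6 = 42/6 = 7; σ²_Data collection = ((21−1)/6)² = 11.111
te_Data cleaning = (1 + 4·3 + 5)/6 = 18/6 = 3; σ²_Data cleaning = ((5−1)/6)² = 0.444
te_Analysis = (1 + 4·2 + 15)/6 = 24/6 = 4; σ²_Analysis = ((15−1)/6)² = 5.444
te_Draft manuscript = (8 + 4·12 + 28)/6 = 84/6 = 14; σ²_Draft manuscript = ((28−8)/6)² = 11.111
te_Internal review = (1 + 4·4 + 7)/6 = 24/6 = 4; σ²_Internal review = ((7−1)/6)² = 1.000

Forward pass:
ES_Protocol design = 0; EF_Protocol design = 13
ES_IRB approval = 0; EF_IRB approval = 12
ES_Recruitment = 0; EF_Recruitment = 3
ES_Instrument calibration = 0; EF_Instrument calibration = 5
ES_Pilot data = 0; EF_Pilot data = 13
ES_Data collection = 0; EF_Data collection = 7
ES_Data cleaning = 7; EF_Data cleaning = 7+3 = 10
ES_Analysis = 13; EF_Analysis = 13+4 = 17
ES_Draft manuscript = 10; EF_Draft manuscript = 10+14 = 24
ES_Internal review = max(EF_IRB approval=12, EF_Recruitment=3, EF_Instrument calibration=5, EF_Pilot data=13, EF_Analysis=17, EF_Draft manuscript=24) = 24; EF_Internal review = 24+4 = 28
Expected project duration μ = 28 weeks. Critical path: Data collection → Data cleaning → Draft manuscript → Internal review.

Variance along critical path = 11.111 + 0.444 + 11.111 + 1.000 = 23.667
σ = √23.667 = 4.865 weeks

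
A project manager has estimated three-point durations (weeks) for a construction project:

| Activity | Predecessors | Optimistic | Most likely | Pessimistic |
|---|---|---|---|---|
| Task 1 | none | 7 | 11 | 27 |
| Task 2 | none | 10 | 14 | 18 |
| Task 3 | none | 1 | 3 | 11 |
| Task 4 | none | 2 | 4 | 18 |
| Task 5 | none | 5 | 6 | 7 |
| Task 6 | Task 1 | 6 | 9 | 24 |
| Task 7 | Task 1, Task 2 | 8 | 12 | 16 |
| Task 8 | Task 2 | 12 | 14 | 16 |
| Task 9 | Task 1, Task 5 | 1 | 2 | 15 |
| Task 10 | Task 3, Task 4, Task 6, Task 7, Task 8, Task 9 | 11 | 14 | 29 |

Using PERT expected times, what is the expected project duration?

44 weeks

te_Task 1 = (7 + 4·11 + 27)/6 = 78/6 = 13
te_Task 2 = (10 + 4·14 + 18)/6 = 84/6 = 14
te_Task 3 = (1 + 4·3 + 11)/6 = 24/6 = 4
te_Task 4 = (2 + 4·4 + 18)/6 = 36/6 = 6
te_Task 5 = (5 + 4·6 + 7)/6 = 36/6 = 6
te_Task 6 = (6 + 4·9 + 24)/6 = 66/6 = 11
te_Task 7 = (8 + 4·12 + 16)/6 = 72/6 = 12
te_Task 8 = (12 + 4·14 + 16)/6 = 84/6 = 14
te_Task 9 = (1 + 4·2 + 15)/6 = 24/6 = 4
te_Task 10 = (11 + 4·14 + 29)/6 = 96/6 = 16

Forward pass:
ES_Task 1 = 0; EF_Task 1 = 13
ES_Task 2 = 0; EF_Task 2 = 14
ES_Task 3 = 0; EF_Task 3 = 4
ES_Task 4 = 0; EF_Task 4 = 6
ES_Task 5 = 0; EF_Task 5 = 6
ES_Task 6 = 13; EF_Task 6 = 13+11 = 24
ES_Task 7 = max(EF_Task 1=13, EF_Task 2=14) = 14; EF_Task 7 = 14+12 = 26
ES_Task 8 = 14; EF_Task 8 = 14+14 = 28
ES_Task 9 = max(EF_Task 1=13, EF_Task 5=6) = 13; EF_Task 9 = 13+4 = 17
ES_Task 10 = max(EF_Task 3=4, EF_Task 4=6, EF_Task 6=24, EF_Task 7=26, EF_Task 8=28, EF_Task 9=17) = 28; EF_Task 10 = 28+16 = 44
Expected project duration μ = 44 weeks. Critical path: Task 2 → Task 8 → Task 10.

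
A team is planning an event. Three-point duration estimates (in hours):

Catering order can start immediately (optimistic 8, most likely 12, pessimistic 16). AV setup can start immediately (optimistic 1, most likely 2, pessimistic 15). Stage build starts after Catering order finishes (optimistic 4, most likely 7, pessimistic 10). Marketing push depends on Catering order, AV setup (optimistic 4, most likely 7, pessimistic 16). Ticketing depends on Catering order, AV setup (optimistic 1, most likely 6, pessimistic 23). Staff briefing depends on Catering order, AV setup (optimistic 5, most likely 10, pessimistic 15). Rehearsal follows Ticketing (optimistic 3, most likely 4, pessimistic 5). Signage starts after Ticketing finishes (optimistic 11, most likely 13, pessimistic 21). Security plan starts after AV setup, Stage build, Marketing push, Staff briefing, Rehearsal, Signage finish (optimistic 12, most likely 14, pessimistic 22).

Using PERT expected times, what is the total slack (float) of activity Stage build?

15 hours

te_Catering order = (8 + 4·12 + 16)/6 = 72/6 = 12
te_AV setup = (1 + 4·2 + 15)/6 = 24/6 = 4
te_Stage build = (4 + 4·7 + 10)/6 = 42/6 = 7
te_Marketing push = (4 + 4·7 + 16)/6 = 48/6 = 8
te_Ticketing = (1 + 4·6 + 23)/6 = 48/6 = 8
te_Staff briefing = (5 + 4·10 + 15)/6 = 60/6 = 10
te_Rehearsal = (3 + 4·4 + 5)/6 = 24/6 = 4
te_Signage = (11 + 4·13 + 21)/6 = 84/6 = 14
te_Security plan = (12 + 4·14 + 22)/6 = 90/6 = 15

Forward pass:
ES_Catering order = 0; EF_Catering order = 12
ES_AV setup = 0; EF_AV setup = 4
ES_Stage build = 12; EF_Stage build = 12+7 = 19
ES_Marketing push = max(EF_Catering order=12, EF_AV setup=4) = 12; EF_Marketing push = 12+8 = 20
ES_Ticketing = max(EF_Catering order=12, EF_AV setup=4) = 12; EF_Ticketing = 12+8 = 20
ES_Staff briefing = max(EF_Catering order=12, EF_AV setup=4) = 12; EF_Staff briefing = 12+10 = 22
ES_Rehearsal = 20; EF_Rehearsal = 20+4 = 24
ES_Signage = 20; EF_Signage = 20+14 = 34
ES_Security plan = max(EF_AV setup=4, EF_Stage build=19, EF_Marketing push=20, EF_Staff briefing=22, EF_Rehearsal=24, EF_Signage=34) = 34; EF_Security plan = 34+15 = 49
Expected project duration μ = 49 hours. Critical path: Catering order → Ticketing → Signage → Security plan.

Backward pass:
LF_Security plan = 49; LS_Security plan = 49−15 = 34
LF_Signage = LS_Security plan = 34; LS_Signage = 34−14 = 20
LF_Rehearsal = LS_Security plan = 34; LS_Rehearsal = 34−4 = 30
LF_Staff briefing = LS_Security plan = 34; LS_Staff briefing = 34−10 = 24
LF_Ticketing = min(LS_Rehearsal=30, LS_Signage=20) = 20; LS_Ticketing = 20−8 = 12
LF_Marketing push = LS_Security plan = 34; LS_Marketing push = 34−8 = 26
LF_Stage build = LS_Security plan = 34; LS_Stage build = 34−7 = 27
LF_AV setup = min(LS_Marketing push=26, LS_Ticketing=12, LS_Staff briefing=24, LS_Security plan=34) = 12; LS_AV setup = 12−4 = 8
LF_Catering order = min(LS_Stage build=27, LS_Marketing push=26, LS_Ticketing=12, LS_Staff briefing=24) = 12; LS_Catering order = 12−12 = 0
Slack_Stage build = LS_Stage build − ES_Stage build = 27 − 12 = 15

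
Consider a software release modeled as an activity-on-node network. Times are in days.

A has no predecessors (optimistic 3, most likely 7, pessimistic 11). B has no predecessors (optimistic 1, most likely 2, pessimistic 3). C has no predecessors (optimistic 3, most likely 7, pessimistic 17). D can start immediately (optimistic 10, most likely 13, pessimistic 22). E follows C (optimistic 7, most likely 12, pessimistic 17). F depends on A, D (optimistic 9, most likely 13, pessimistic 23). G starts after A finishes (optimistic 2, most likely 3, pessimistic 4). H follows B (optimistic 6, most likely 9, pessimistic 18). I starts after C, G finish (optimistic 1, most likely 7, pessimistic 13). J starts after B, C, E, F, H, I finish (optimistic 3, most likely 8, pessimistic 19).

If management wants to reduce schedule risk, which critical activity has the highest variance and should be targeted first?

J

te_A = (3 + 4·7 + 11)/6 = 42/6 = 7; σ²_A = ((11−3)/6)² = 1.778
te_B = (1 + 4·2 + 3)/6 = 12/6 = 2; σ²_B = ((3−1)/6)² = 0.111
te_C = (3 + 4·7 + 17)/6 = 48/6 = 8; σ²_C = ((17−3)/6)² = 5.444
te_D = (10 + 4·13 + 22)/6 = 84/6 = 14; σ²_D = ((22−10)/6)² = 4.000
te_E = (7 + 4·12 + 17)/6 = 72/6 = 12; σ²_E = ((17−7)/6)² = 2.778
te_F = (9 + 4·13 + 23)/6 = 84/6 = 14; σ²_F = ((23−9)/6)² = 5.444
te_G = (2 + 4·3 + 4)/6 = 18/6 = 3; σ²_G = ((4−2)/6)² = 0.111
te_H = (6 + 4·9 + 18)/6 = 60/6 = 10; σ²_H = ((18−6)/6)² = 4.000
te_I = (1 + 4·7 + 13)/6 = 42/6 = 7; σ²_I = ((13−1)/6)² = 4.000
te_J = (3 + 4·8 + 19)/6 = 54/6 = 9; σ²_J = ((19−3)/6)² = 7.111

Forward pass:
ES_A = 0; EF_A = 7
ES_B = 0; EF_B = 2
ES_C = 0; EF_C = 8
ES_D = 0; EF_D = 14
ES_E = 8; EF_E = 8+12 = 20
ES_F = max(EF_A=7, EF_D=14) = 14; EF_F = 14+14 = 28
ES_G = 7; EF_G = 7+3 = 10
ES_H = 2; EF_H = 2+10 = 12
ES_I = max(EF_C=8, EF_G=10) = 10; EF_I = 10+7 = 17
ES_J = max(EF_B=2, EF_C=8, EF_E=20, EF_F=28, EF_H=12, EF_I=17) = 28; EF_J = 28+9 = 37
Expected project duration μ = 37 days. Critical path: D → F → J.

Variances on critical path: σ²_D=4.000, σ²_F=5.444, σ²_J=7.111.
Largest is σ²_J = 7.111.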